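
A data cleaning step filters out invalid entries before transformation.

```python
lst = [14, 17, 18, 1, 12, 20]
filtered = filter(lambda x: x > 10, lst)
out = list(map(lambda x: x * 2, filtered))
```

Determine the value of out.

Step 1: Filter lst for elements > 10:
  14: kept
  17: kept
  18: kept
  1: removed
  12: kept
  20: kept
Step 2: Map x * 2 on filtered [14, 17, 18, 12, 20]:
  14 -> 28
  17 -> 34
  18 -> 36
  12 -> 24
  20 -> 40
Therefore out = [28, 34, 36, 24, 40].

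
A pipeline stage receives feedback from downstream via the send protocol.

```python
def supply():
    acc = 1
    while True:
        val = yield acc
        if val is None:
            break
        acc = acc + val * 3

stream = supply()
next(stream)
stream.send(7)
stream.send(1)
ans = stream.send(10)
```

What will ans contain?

Step 1: next() -> yield acc=1.
Step 2: send(7) -> val=7, acc = 1 + 7*3 = 22, yield 22.
Step 3: send(1) -> val=1, acc = 22 + 1*3 = 25, yield 25.
Step 4: send(10) -> val=10, acc = 25 + 10*3 = 55, yield 55.
Therefore ans = 55.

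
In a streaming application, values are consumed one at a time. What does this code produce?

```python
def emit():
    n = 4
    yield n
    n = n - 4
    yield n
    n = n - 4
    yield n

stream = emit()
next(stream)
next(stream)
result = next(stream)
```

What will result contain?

Step 1: Trace through generator execution:
  Yield 1: n starts at 4, yield 4
  Yield 2: n = 4 - 4 = 0, yield 0
  Yield 3: n = 0 - 4 = -4, yield -4
Step 2: First next() gets 4, second next() gets the second value, third next() yields -4.
Therefore result = -4.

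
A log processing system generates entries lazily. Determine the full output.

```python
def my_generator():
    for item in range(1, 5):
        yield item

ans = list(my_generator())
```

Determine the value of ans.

Step 1: The generator yields each value from range(1, 5).
Step 2: list() consumes all yields: [1, 2, 3, 4].
Therefore ans = [1, 2, 3, 4].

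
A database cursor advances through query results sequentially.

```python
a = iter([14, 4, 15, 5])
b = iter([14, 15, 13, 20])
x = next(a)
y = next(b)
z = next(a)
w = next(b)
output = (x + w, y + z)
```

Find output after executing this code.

Step 1: a iterates [14, 4, 15, 5], b iterates [14, 15, 13, 20].
Step 2: x = next(a) = 14, y = next(b) = 14.
Step 3: z = next(a) = 4, w = next(b) = 15.
Step 4: output = (14 + 15, 14 + 4) = (29, 18).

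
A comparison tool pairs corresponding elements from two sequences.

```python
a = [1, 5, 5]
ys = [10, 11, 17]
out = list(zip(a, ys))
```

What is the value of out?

Step 1: zip pairs elements at same index:
  Index 0: (1, 10)
  Index 1: (5, 11)
  Index 2: (5, 17)
Therefore out = [(1, 10), (5, 11), (5, 17)].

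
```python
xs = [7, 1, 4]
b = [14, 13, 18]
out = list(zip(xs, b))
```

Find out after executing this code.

Step 1: zip pairs elements at same index:
  Index 0: (7, 14)
  Index 1: (1, 13)
  Index 2: (4, 18)
Therefore out = [(7, 14), (1, 13), (4, 18)].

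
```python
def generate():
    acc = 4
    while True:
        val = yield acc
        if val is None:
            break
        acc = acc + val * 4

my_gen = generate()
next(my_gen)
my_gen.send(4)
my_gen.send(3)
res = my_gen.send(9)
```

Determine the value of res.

Step 1: next() -> yield acc=4.
Step 2: send(4) -> val=4, acc = 4 + 4*4 = 20, yield 20.
Step 3: send(3) -> val=3, acc = 20 + 3*4 = 32, yield 32.
Step 4: send(9) -> val=9, acc = 32 + 9*4 = 68, yield 68.
Therefore res = 68.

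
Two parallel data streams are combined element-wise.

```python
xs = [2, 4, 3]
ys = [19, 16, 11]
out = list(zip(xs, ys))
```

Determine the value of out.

Step 1: zip pairs elements at same index:
  Index 0: (2, 19)
  Index 1: (4, 16)
  Index 2: (3, 11)
Therefore out = [(2, 19), (4, 16), (3, 11)].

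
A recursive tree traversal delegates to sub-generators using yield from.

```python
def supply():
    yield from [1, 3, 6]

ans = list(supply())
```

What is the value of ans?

Step 1: yield from delegates to the iterable, yielding each element.
Step 2: Collected values: [1, 3, 6].
Therefore ans = [1, 3, 6].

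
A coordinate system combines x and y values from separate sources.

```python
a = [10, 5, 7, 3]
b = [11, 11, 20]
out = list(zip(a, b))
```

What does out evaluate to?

Step 1: zip stops at shortest (len(a)=4, len(b)=3):
  Index 0: (10, 11)
  Index 1: (5, 11)
  Index 2: (7, 20)
Step 2: Last element of a (3) has no pair, dropped.
Therefore out = [(10, 11), (5, 11), (7, 20)].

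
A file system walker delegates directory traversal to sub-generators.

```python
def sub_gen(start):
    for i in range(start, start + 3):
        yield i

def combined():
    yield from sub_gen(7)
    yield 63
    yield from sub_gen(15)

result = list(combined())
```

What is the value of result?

Step 1: combined() delegates to sub_gen(7):
  yield 7
  yield 8
  yield 9
Step 2: yield 63
Step 3: Delegates to sub_gen(15):
  yield 15
  yield 16
  yield 17
Therefore result = [7, 8, 9, 63, 15, 16, 17].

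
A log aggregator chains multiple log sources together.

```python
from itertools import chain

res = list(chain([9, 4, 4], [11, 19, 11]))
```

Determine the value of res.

Step 1: chain() concatenates iterables: [9, 4, 4] + [11, 19, 11].
Therefore res = [9, 4, 4, 11, 19, 11].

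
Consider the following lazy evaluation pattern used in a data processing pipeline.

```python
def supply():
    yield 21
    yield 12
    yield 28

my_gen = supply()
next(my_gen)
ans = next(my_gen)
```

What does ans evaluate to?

Step 1: supply() creates a generator.
Step 2: next(my_gen) yields 21 (consumed and discarded).
Step 3: next(my_gen) yields 12, assigned to ans.
Therefore ans = 12.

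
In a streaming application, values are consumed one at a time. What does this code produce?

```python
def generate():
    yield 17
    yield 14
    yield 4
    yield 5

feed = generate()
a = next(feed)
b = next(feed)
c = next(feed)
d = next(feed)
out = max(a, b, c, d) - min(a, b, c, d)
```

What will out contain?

Step 1: Create generator and consume all values:
  a = next(feed) = 17
  b = next(feed) = 14
  c = next(feed) = 4
  d = next(feed) = 5
Step 2: max = 17, min = 4, out = 17 - 4 = 13.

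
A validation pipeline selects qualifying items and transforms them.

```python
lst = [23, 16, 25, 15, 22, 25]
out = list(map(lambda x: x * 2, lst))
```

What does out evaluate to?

Step 1: Apply lambda x: x * 2 to each element:
  23 -> 46
  16 -> 32
  25 -> 50
  15 -> 30
  22 -> 44
  25 -> 50
Therefore out = [46, 32, 50, 30, 44, 50].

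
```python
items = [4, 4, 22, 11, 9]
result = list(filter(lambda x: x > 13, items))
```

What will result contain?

Step 1: Filter elements > 13:
  4: removed
  4: removed
  22: kept
  11: removed
  9: removed
Therefore result = [22].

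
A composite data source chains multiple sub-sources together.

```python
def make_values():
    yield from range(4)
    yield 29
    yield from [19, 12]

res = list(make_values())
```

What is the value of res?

Step 1: Trace yields in order:
  yield 0
  yield 1
  yield 2
  yield 3
  yield 29
  yield 19
  yield 12
Therefore res = [0, 1, 2, 3, 29, 19, 12].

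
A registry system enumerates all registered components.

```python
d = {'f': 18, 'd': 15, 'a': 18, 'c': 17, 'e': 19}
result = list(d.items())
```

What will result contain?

Step 1: d.items() returns (key, value) pairs in insertion order.
Therefore result = [('f', 18), ('d', 15), ('a', 18), ('c', 17), ('e', 19)].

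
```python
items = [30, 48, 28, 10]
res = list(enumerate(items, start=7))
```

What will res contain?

Step 1: enumerate with start=7:
  (7, 30)
  (8, 48)
  (9, 28)
  (10, 10)
Therefore res = [(7, 30), (8, 48), (9, 28), (10, 10)].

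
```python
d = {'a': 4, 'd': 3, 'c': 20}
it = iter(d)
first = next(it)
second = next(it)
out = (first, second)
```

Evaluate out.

Step 1: iter(d) iterates over keys: ['a', 'd', 'c'].
Step 2: first = next(it) = 'a', second = next(it) = 'd'.
Therefore out = ('a', 'd').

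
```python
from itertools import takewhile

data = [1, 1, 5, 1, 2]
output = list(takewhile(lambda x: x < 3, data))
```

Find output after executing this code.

Step 1: takewhile stops at first element >= 3:
  1 < 3: take
  1 < 3: take
  5 >= 3: stop
Therefore output = [1, 1].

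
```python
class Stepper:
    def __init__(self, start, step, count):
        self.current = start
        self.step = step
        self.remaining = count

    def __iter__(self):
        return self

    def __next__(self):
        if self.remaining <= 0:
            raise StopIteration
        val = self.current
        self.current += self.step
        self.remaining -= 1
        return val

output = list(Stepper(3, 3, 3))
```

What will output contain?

Step 1: Stepper starts at 3, increments by 3, for 3 steps:
  Yield 3, then current += 3
  Yield 6, then current += 3
  Yield 9, then current += 3
Therefore output = [3, 6, 9].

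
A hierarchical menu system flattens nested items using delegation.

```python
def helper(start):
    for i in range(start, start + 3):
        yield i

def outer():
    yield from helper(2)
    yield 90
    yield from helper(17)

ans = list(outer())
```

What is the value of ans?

Step 1: outer() delegates to helper(2):
  yield 2
  yield 3
  yield 4
Step 2: yield 90
Step 3: Delegates to helper(17):
  yield 17
  yield 18
  yield 19
Therefore ans = [2, 3, 4, 90, 17, 18, 19].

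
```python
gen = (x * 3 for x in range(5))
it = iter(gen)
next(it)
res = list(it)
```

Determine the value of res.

Step 1: Generator produces [0, 3, 6, 9, 12].
Step 2: next(it) consumes first element (0).
Step 3: list(it) collects remaining: [3, 6, 9, 12].
Therefore res = [3, 6, 9, 12].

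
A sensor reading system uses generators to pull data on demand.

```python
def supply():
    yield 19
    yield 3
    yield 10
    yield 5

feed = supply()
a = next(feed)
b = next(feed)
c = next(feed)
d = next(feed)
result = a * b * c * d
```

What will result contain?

Step 1: Create generator and consume all values:
  a = next(feed) = 19
  b = next(feed) = 3
  c = next(feed) = 10
  d = next(feed) = 5
Step 2: result = 19 * 3 * 10 * 5 = 2850.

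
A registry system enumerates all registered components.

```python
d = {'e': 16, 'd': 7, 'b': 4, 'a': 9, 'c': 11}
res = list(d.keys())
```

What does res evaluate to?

Step 1: d.keys() returns the dictionary keys in insertion order.
Therefore res = ['e', 'd', 'b', 'a', 'c'].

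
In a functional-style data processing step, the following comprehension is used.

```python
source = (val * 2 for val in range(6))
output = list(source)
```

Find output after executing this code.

Step 1: For each val in range(6), compute val*2:
  val=0: 0*2 = 0
  val=1: 1*2 = 2
  val=2: 2*2 = 4
  val=3: 3*2 = 6
  val=4: 4*2 = 8
  val=5: 5*2 = 10
Therefore output = [0, 2, 4, 6, 8, 10].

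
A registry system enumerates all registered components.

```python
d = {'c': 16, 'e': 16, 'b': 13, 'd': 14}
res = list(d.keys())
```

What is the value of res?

Step 1: d.keys() returns the dictionary keys in insertion order.
Therefore res = ['c', 'e', 'b', 'd'].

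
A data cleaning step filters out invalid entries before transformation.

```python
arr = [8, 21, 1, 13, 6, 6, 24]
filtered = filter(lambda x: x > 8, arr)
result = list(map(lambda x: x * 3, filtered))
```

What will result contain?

Step 1: Filter arr for elements > 8:
  8: removed
  21: kept
  1: removed
  13: kept
  6: removed
  6: removed
  24: kept
Step 2: Map x * 3 on filtered [21, 13, 24]:
  21 -> 63
  13 -> 39
  24 -> 72
Therefore result = [63, 39, 72].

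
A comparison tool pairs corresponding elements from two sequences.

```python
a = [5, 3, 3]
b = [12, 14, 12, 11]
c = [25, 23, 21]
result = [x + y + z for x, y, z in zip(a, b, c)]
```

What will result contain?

Step 1: zip three lists (truncates to shortest, len=3):
  5 + 12 + 25 = 42
  3 + 14 + 23 = 40
  3 + 12 + 21 = 36
Therefore result = [42, 40, 36].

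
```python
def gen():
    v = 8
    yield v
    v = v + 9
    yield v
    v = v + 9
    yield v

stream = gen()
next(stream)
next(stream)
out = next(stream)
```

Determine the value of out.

Step 1: Trace through generator execution:
  Yield 1: v starts at 8, yield 8
  Yield 2: v = 8 + 9 = 17, yield 17
  Yield 3: v = 17 + 9 = 26, yield 26
Step 2: First next() gets 8, second next() gets the second value, third next() yields 26.
Therefore out = 26.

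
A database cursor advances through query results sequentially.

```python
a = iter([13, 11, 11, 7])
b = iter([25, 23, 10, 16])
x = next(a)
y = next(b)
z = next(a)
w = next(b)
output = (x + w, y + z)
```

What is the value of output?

Step 1: a iterates [13, 11, 11, 7], b iterates [25, 23, 10, 16].
Step 2: x = next(a) = 13, y = next(b) = 25.
Step 3: z = next(a) = 11, w = next(b) = 23.
Step 4: output = (13 + 23, 25 + 11) = (36, 36).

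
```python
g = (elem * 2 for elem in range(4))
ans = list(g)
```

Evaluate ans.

Step 1: For each elem in range(4), compute elem*2:
  elem=0: 0*2 = 0
  elem=1: 1*2 = 2
  elem=2: 2*2 = 4
  elem=3: 3*2 = 6
Therefore ans = [0, 2, 4, 6].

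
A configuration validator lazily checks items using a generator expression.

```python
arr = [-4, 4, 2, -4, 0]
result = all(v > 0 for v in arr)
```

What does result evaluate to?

Step 1: Check v > 0 for each element in [-4, 4, 2, -4, 0]:
  -4 > 0: False
  4 > 0: True
  2 > 0: True
  -4 > 0: False
  0 > 0: False
Step 2: all() returns False.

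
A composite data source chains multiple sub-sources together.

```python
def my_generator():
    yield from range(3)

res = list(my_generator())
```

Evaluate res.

Step 1: yield from delegates to the iterable, yielding each element.
Step 2: Collected values: [0, 1, 2].
Therefore res = [0, 1, 2].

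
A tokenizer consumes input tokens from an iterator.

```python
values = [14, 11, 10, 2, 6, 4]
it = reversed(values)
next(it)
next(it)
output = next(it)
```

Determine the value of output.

Step 1: reversed([14, 11, 10, 2, 6, 4]) gives iterator: [4, 6, 2, 10, 11, 14].
Step 2: First next() = 4, second next() = 6.
Step 3: Third next() = 2.
Therefore output = 2.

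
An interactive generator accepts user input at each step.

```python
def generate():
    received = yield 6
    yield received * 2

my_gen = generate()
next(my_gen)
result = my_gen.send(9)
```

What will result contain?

Step 1: next(my_gen) advances to first yield, producing 6.
Step 2: send(9) resumes, received = 9.
Step 3: yield received * 2 = 9 * 2 = 18.
Therefore result = 18.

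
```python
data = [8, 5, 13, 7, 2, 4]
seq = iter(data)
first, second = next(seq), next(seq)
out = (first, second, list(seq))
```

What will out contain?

Step 1: Create iterator over [8, 5, 13, 7, 2, 4].
Step 2: first = 8, second = 5.
Step 3: Remaining elements: [13, 7, 2, 4].
Therefore out = (8, 5, [13, 7, 2, 4]).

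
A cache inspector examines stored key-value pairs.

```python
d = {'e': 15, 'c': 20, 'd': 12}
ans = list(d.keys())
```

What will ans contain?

Step 1: d.keys() returns the dictionary keys in insertion order.
Therefore ans = ['e', 'c', 'd'].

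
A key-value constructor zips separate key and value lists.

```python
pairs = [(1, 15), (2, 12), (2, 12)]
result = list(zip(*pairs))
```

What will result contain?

Step 1: zip(*pairs) transposes: unzips [(1, 15), (2, 12), (2, 12)] into separate sequences.
Step 2: First elements: (1, 2, 2), second elements: (15, 12, 12).
Therefore result = [(1, 2, 2), (15, 12, 12)].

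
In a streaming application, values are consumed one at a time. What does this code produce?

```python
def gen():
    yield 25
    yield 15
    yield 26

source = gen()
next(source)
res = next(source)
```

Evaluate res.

Step 1: gen() creates a generator.
Step 2: next(source) yields 25 (consumed and discarded).
Step 3: next(source) yields 15, assigned to res.
Therefore res = 15.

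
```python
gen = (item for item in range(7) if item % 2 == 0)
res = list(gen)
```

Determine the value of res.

Step 1: Filter range(7) keeping only even values:
  item=0: even, included
  item=1: odd, excluded
  item=2: even, included
  item=3: odd, excluded
  item=4: even, included
  item=5: odd, excluded
  item=6: even, included
Therefore res = [0, 2, 4, 6].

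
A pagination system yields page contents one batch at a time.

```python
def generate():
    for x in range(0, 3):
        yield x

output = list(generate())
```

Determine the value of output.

Step 1: The generator yields each value from range(0, 3).
Step 2: list() consumes all yields: [0, 1, 2].
Therefore output = [0, 1, 2].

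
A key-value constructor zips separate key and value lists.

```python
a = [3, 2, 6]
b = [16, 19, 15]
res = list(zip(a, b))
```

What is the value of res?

Step 1: zip pairs elements at same index:
  Index 0: (3, 16)
  Index 1: (2, 19)
  Index 2: (6, 15)
Therefore res = [(3, 16), (2, 19), (6, 15)].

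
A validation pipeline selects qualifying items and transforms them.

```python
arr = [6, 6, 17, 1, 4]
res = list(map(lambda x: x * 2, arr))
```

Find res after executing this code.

Step 1: Apply lambda x: x * 2 to each element:
  6 -> 12
  6 -> 12
  17 -> 34
  1 -> 2
  4 -> 8
Therefore res = [12, 12, 34, 2, 8].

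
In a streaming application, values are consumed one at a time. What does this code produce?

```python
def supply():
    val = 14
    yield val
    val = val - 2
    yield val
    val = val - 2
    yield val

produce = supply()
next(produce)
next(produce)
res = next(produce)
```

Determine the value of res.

Step 1: Trace through generator execution:
  Yield 1: val starts at 14, yield 14
  Yield 2: val = 14 - 2 = 12, yield 12
  Yield 3: val = 12 - 2 = 10, yield 10
Step 2: First next() gets 14, second next() gets the second value, third next() yields 10.
Therefore res = 10.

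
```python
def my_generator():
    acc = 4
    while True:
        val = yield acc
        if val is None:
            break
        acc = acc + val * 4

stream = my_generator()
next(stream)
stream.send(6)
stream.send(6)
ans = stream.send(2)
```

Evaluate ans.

Step 1: next() -> yield acc=4.
Step 2: send(6) -> val=6, acc = 4 + 6*4 = 28, yield 28.
Step 3: send(6) -> val=6, acc = 28 + 6*4 = 52, yield 52.
Step 4: send(2) -> val=2, acc = 52 + 2*4 = 60, yield 60.
Therefore ans = 60.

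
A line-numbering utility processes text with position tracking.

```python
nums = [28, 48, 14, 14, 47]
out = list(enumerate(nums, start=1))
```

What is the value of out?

Step 1: enumerate with start=1:
  (1, 28)
  (2, 48)
  (3, 14)
  (4, 14)
  (5, 47)
Therefore out = [(1, 28), (2, 48), (3, 14), (4, 14), (5, 47)].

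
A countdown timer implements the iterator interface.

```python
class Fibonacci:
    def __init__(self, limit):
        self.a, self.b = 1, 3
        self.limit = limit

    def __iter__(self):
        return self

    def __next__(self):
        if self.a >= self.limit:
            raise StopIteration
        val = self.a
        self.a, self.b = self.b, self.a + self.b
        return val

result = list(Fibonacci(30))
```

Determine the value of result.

Step 1: Fibonacci-like sequence (a=1, b=3) until >= 30:
  Yield 1, then a,b = 3,4
  Yield 3, then a,b = 4,7
  Yield 4, then a,b = 7,11
  Yield 7, then a,b = 11,18
  Yield 11, then a,b = 18,29
  Yield 18, then a,b = 29,47
  Yield 29, then a,b = 47,76
Step 2: 47 >= 30, stop.
Therefore result = [1, 3, 4, 7, 11, 18, 29].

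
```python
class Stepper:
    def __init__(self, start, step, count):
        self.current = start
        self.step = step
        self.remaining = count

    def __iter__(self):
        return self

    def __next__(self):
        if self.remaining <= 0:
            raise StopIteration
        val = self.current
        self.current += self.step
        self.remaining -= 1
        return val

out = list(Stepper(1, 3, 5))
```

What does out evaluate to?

Step 1: Stepper starts at 1, increments by 3, for 5 steps:
  Yield 1, then current += 3
  Yield 4, then current += 3
  Yield 7, then current += 3
  Yield 10, then current += 3
  Yield 13, then current += 3
Therefore out = [1, 4, 7, 10, 13].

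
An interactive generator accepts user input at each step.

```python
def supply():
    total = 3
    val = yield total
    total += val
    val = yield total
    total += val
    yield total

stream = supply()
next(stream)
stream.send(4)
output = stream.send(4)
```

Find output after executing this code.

Step 1: next() -> yield total=3.
Step 2: send(4) -> val=4, total = 3+4 = 7, yield 7.
Step 3: send(4) -> val=4, total = 7+4 = 11, yield 11.
Therefore output = 11.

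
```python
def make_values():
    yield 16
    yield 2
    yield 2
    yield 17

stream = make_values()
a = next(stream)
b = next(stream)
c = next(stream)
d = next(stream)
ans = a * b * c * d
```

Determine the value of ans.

Step 1: Create generator and consume all values:
  a = next(stream) = 16
  b = next(stream) = 2
  c = next(stream) = 2
  d = next(stream) = 17
Step 2: ans = 16 * 2 * 2 * 17 = 1088.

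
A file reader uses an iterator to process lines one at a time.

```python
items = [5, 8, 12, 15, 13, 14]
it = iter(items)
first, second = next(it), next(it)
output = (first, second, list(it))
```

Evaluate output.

Step 1: Create iterator over [5, 8, 12, 15, 13, 14].
Step 2: first = 5, second = 8.
Step 3: Remaining elements: [12, 15, 13, 14].
Therefore output = (5, 8, [12, 15, 13, 14]).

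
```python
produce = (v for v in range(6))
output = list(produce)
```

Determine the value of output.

Step 1: Generator expression iterates range(6): [0, 1, 2, 3, 4, 5].
Step 2: list() collects all values.
Therefore output = [0, 1, 2, 3, 4, 5].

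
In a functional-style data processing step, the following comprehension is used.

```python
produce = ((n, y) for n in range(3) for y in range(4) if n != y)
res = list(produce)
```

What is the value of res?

Step 1: Nested generator over range(3) x range(4) where n != y:
  (0, 0): excluded (n == y)
  (0, 1): included
  (0, 2): included
  (0, 3): included
  (1, 0): included
  (1, 1): excluded (n == y)
  (1, 2): included
  (1, 3): included
  (2, 0): included
  (2, 1): included
  (2, 2): excluded (n == y)
  (2, 3): included
Therefore res = [(0, 1), (0, 2), (0, 3), (1, 0), (1, 2), (1, 3), (2, 0), (2, 1), (2, 3)].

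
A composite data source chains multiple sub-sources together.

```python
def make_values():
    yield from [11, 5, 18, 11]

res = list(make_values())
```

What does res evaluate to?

Step 1: yield from delegates to the iterable, yielding each element.
Step 2: Collected values: [11, 5, 18, 11].
Therefore res = [11, 5, 18, 11].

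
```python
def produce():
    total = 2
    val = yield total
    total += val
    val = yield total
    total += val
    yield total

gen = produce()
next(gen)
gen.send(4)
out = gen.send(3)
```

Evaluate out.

Step 1: next() -> yield total=2.
Step 2: send(4) -> val=4, total = 2+4 = 6, yield 6.
Step 3: send(3) -> val=3, total = 6+3 = 9, yield 9.
Therefore out = 9.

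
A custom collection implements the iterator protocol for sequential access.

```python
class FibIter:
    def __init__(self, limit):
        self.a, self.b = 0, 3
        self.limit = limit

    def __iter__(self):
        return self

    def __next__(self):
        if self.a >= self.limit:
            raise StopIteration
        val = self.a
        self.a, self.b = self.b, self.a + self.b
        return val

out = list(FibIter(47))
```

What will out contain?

Step 1: Fibonacci-like sequence (a=0, b=3) until >= 47:
  Yield 0, then a,b = 3,3
  Yield 3, then a,b = 3,6
  Yield 3, then a,b = 6,9
  Yield 6, then a,b = 9,15
  Yield 9, then a,b = 15,24
  Yield 15, then a,b = 24,39
  Yield 24, then a,b = 39,63
  Yield 39, then a,b = 63,102
Step 2: 63 >= 47, stop.
Therefore out = [0, 3, 3, 6, 9, 15, 24, 39].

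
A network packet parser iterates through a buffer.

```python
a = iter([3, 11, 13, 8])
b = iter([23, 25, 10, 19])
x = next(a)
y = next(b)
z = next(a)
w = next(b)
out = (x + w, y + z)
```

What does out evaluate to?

Step 1: a iterates [3, 11, 13, 8], b iterates [23, 25, 10, 19].
Step 2: x = next(a) = 3, y = next(b) = 23.
Step 3: z = next(a) = 11, w = next(b) = 25.
Step 4: out = (3 + 25, 23 + 11) = (28, 34).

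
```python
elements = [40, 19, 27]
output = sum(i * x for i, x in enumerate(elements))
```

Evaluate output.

Step 1: Compute i * x for each (i, x) in enumerate([40, 19, 27]):
  i=0, x=40: 0*40 = 0
  i=1, x=19: 1*19 = 19
  i=2, x=27: 2*27 = 54
Step 2: sum = 0 + 19 + 54 = 73.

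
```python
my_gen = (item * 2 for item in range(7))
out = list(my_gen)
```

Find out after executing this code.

Step 1: For each item in range(7), compute item*2:
  item=0: 0*2 = 0
  item=1: 1*2 = 2
  item=2: 2*2 = 4
  item=3: 3*2 = 6
  item=4: 4*2 = 8
  item=5: 5*2 = 10
  item=6: 6*2 = 12
Therefore out = [0, 2, 4, 6, 8, 10, 12].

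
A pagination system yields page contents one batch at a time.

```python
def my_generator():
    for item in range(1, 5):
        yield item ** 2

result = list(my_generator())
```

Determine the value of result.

Step 1: For each item in range(1, 5), yield item**2:
  item=1: yield 1**2 = 1
  item=2: yield 2**2 = 4
  item=3: yield 3**2 = 9
  item=4: yield 4**2 = 16
Therefore result = [1, 4, 9, 16].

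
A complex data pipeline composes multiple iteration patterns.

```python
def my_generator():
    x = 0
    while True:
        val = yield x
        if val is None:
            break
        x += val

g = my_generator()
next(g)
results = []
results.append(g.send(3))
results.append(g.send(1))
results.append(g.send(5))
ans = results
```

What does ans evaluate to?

Step 1: next(g) -> yield 0.
Step 2: send(3) -> x = 3, yield 3.
Step 3: send(1) -> x = 4, yield 4.
Step 4: send(5) -> x = 9, yield 9.
Therefore ans = [3, 4, 9].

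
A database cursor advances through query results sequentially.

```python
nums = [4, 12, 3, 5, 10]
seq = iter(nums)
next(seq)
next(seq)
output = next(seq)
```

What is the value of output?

Step 1: Create iterator over [4, 12, 3, 5, 10].
Step 2: next() consumes 4.
Step 3: next() consumes 12.
Step 4: next() returns 3.
Therefore output = 3.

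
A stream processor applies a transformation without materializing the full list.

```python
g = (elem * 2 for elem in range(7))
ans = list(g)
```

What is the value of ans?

Step 1: For each elem in range(7), compute elem*2:
  elem=0: 0*2 = 0
  elem=1: 1*2 = 2
  elem=2: 2*2 = 4
  elem=3: 3*2 = 6
  elem=4: 4*2 = 8
  elem=5: 5*2 = 10
  elem=6: 6*2 = 12
Therefore ans = [0, 2, 4, 6, 8, 10, 12].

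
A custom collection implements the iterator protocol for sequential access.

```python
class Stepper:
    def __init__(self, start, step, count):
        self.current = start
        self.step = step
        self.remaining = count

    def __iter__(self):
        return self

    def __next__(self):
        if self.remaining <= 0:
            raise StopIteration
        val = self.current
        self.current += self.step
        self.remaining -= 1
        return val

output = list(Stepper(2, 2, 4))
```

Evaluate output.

Step 1: Stepper starts at 2, increments by 2, for 4 steps:
  Yield 2, then current += 2
  Yield 4, then current += 2
  Yield 6, then current += 2
  Yield 8, then current += 2
Therefore output = [2, 4, 6, 8].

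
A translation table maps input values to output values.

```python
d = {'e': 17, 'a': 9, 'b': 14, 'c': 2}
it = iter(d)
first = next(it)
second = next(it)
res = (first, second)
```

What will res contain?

Step 1: iter(d) iterates over keys: ['e', 'a', 'b', 'c'].
Step 2: first = next(it) = 'e', second = next(it) = 'a'.
Therefore res = ('e', 'a').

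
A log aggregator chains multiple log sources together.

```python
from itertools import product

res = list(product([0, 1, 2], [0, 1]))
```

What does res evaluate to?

Step 1: product([0, 1, 2], [0, 1]) gives all pairs:
  (0, 0)
  (0, 1)
  (1, 0)
  (1, 1)
  (2, 0)
  (2, 1)
Therefore res = [(0, 0), (0, 1), (1, 0), (1, 1), (2, 0), (2, 1)].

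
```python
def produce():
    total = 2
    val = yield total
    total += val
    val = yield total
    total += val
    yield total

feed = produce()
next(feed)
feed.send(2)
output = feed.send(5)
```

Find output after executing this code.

Step 1: next() -> yield total=2.
Step 2: send(2) -> val=2, total = 2+2 = 4, yield 4.
Step 3: send(5) -> val=5, total = 4+5 = 9, yield 9.
Therefore output = 9.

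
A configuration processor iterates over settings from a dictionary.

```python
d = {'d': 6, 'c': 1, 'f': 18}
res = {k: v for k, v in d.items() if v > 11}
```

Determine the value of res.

Step 1: Filter items where value > 11:
  'd': 6 <= 11: removed
  'c': 1 <= 11: removed
  'f': 18 > 11: kept
Therefore res = {'f': 18}.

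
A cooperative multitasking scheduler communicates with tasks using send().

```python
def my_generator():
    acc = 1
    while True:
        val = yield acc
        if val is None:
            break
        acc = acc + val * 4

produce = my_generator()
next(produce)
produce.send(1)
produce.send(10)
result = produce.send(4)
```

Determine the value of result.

Step 1: next() -> yield acc=1.
Step 2: send(1) -> val=1, acc = 1 + 1*4 = 5, yield 5.
Step 3: send(10) -> val=10, acc = 5 + 10*4 = 45, yield 45.
Step 4: send(4) -> val=4, acc = 45 + 4*4 = 61, yield 61.
Therefore result = 61.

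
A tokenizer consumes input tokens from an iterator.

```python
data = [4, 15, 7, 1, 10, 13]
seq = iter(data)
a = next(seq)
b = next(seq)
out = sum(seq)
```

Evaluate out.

Step 1: Create iterator over [4, 15, 7, 1, 10, 13].
Step 2: a = next() = 4, b = next() = 15.
Step 3: sum() of remaining [7, 1, 10, 13] = 31.
Therefore out = 31.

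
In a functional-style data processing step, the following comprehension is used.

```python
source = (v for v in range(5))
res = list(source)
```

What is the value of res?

Step 1: Generator expression iterates range(5): [0, 1, 2, 3, 4].
Step 2: list() collects all values.
Therefore res = [0, 1, 2, 3, 4].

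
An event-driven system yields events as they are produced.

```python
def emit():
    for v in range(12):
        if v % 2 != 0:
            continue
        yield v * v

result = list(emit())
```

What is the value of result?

Step 1: Only yield v**2 when v is divisible by 2:
  v=0: 0 % 2 == 0, yield 0**2 = 0
  v=2: 2 % 2 == 0, yield 2**2 = 4
  v=4: 4 % 2 == 0, yield 4**2 = 16
  v=6: 6 % 2 == 0, yield 6**2 = 36
  v=8: 8 % 2 == 0, yield 8**2 = 64
  v=10: 10 % 2 == 0, yield 10**2 = 100
Therefore result = [0, 4, 16, 36, 64, 100].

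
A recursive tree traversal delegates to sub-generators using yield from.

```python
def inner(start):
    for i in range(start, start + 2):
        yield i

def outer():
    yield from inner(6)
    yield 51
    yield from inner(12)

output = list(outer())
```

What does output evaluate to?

Step 1: outer() delegates to inner(6):
  yield 6
  yield 7
Step 2: yield 51
Step 3: Delegates to inner(12):
  yield 12
  yield 13
Therefore output = [6, 7, 51, 12, 13].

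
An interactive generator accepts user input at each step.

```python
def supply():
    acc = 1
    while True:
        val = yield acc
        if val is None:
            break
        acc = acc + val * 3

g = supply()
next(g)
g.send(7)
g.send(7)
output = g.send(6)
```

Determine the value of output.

Step 1: next() -> yield acc=1.
Step 2: send(7) -> val=7, acc = 1 + 7*3 = 22, yield 22.
Step 3: send(7) -> val=7, acc = 22 + 7*3 = 43, yield 43.
Step 4: send(6) -> val=6, acc = 43 + 6*3 = 61, yield 61.
Therefore output = 61.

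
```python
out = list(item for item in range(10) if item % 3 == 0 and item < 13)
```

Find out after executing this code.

Step 1: Filter range(10) where item % 3 == 0 and item < 13:
  item=0: both conditions met, included
  item=1: excluded (1 % 3 != 0)
  item=2: excluded (2 % 3 != 0)
  item=3: both conditions met, included
  item=4: excluded (4 % 3 != 0)
  item=5: excluded (5 % 3 != 0)
  item=6: both conditions met, included
  item=7: excluded (7 % 3 != 0)
  item=8: excluded (8 % 3 != 0)
  item=9: both conditions met, included
Therefore out = [0, 3, 6, 9].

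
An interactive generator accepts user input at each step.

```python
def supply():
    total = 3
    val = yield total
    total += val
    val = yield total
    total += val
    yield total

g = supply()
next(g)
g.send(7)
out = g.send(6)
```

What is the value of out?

Step 1: next() -> yield total=3.
Step 2: send(7) -> val=7, total = 3+7 = 10, yield 10.
Step 3: send(6) -> val=6, total = 10+6 = 16, yield 16.
Therefore out = 16.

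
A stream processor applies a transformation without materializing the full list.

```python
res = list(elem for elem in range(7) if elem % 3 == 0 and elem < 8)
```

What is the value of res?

Step 1: Filter range(7) where elem % 3 == 0 and elem < 8:
  elem=0: both conditions met, included
  elem=1: excluded (1 % 3 != 0)
  elem=2: excluded (2 % 3 != 0)
  elem=3: both conditions met, included
  elem=4: excluded (4 % 3 != 0)
  elem=5: excluded (5 % 3 != 0)
  elem=6: both conditions met, included
Therefore res = [0, 3, 6].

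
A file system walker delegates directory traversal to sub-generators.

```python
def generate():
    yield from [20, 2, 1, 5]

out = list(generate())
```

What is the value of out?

Step 1: yield from delegates to the iterable, yielding each element.
Step 2: Collected values: [20, 2, 1, 5].
Therefore out = [20, 2, 1, 5].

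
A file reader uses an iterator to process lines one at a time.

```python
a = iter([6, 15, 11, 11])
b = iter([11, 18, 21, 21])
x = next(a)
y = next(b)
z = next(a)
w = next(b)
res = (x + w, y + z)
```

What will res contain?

Step 1: a iterates [6, 15, 11, 11], b iterates [11, 18, 21, 21].
Step 2: x = next(a) = 6, y = next(b) = 11.
Step 3: z = next(a) = 15, w = next(b) = 18.
Step 4: res = (6 + 18, 11 + 15) = (24, 26).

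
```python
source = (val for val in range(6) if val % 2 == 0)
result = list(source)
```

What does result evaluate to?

Step 1: Filter range(6) keeping only even values:
  val=0: even, included
  val=1: odd, excluded
  val=2: even, included
  val=3: odd, excluded
  val=4: even, included
  val=5: odd, excluded
Therefore result = [0, 2, 4].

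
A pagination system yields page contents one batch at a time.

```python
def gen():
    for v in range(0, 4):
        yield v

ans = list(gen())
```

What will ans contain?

Step 1: The generator yields each value from range(0, 4).
Step 2: list() consumes all yields: [0, 1, 2, 3].
Therefore ans = [0, 1, 2, 3].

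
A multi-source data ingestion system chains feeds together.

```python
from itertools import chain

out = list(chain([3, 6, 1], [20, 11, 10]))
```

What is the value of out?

Step 1: chain() concatenates iterables: [3, 6, 1] + [20, 11, 10].
Therefore out = [3, 6, 1, 20, 11, 10].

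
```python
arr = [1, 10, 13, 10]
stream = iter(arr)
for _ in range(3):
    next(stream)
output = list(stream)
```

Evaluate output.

Step 1: Create iterator over [1, 10, 13, 10].
Step 2: Advance 3 positions (consuming [1, 10, 13]).
Step 3: list() collects remaining elements: [10].
Therefore output = [10].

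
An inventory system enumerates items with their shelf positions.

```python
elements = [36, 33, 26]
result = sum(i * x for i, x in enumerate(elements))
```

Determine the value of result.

Step 1: Compute i * x for each (i, x) in enumerate([36, 33, 26]):
  i=0, x=36: 0*36 = 0
  i=1, x=33: 1*33 = 33
  i=2, x=26: 2*26 = 52
Step 2: sum = 0 + 33 + 52 = 85.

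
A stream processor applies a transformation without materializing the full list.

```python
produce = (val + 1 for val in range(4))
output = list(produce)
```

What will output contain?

Step 1: For each val in range(4), compute val+1:
  val=0: 0+1 = 1
  val=1: 1+1 = 2
  val=2: 2+1 = 3
  val=3: 3+1 = 4
Therefore output = [1, 2, 3, 4].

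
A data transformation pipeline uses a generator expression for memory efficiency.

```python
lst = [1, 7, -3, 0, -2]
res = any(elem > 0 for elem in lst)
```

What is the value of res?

Step 1: Check elem > 0 for each element in [1, 7, -3, 0, -2]:
  1 > 0: True
  7 > 0: True
  -3 > 0: False
  0 > 0: False
  -2 > 0: False
Step 2: any() returns True.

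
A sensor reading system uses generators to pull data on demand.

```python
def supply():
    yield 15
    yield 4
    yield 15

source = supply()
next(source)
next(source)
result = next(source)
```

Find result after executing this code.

Step 1: supply() creates a generator.
Step 2: next(source) yields 15 (consumed and discarded).
Step 3: next(source) yields 4 (consumed and discarded).
Step 4: next(source) yields 15, assigned to result.
Therefore result = 15.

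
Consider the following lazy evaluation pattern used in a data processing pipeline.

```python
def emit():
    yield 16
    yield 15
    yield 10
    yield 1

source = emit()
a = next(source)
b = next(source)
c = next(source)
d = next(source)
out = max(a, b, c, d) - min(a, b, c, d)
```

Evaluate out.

Step 1: Create generator and consume all values:
  a = next(source) = 16
  b = next(source) = 15
  c = next(source) = 10
  d = next(source) = 1
Step 2: max = 16, min = 1, out = 16 - 1 = 15.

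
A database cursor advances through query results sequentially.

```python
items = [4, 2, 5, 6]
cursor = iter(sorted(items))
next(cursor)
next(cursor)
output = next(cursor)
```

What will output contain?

Step 1: sorted([4, 2, 5, 6]) = [2, 4, 5, 6].
Step 2: Create iterator and skip 2 elements.
Step 3: next() returns 5.
Therefore output = 5.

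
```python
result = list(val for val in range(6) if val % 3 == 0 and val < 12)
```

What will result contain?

Step 1: Filter range(6) where val % 3 == 0 and val < 12:
  val=0: both conditions met, included
  val=1: excluded (1 % 3 != 0)
  val=2: excluded (2 % 3 != 0)
  val=3: both conditions met, included
  val=4: excluded (4 % 3 != 0)
  val=5: excluded (5 % 3 != 0)
Therefore result = [0, 3].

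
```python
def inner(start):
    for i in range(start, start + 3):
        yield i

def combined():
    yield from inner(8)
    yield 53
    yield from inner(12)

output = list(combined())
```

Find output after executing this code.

Step 1: combined() delegates to inner(8):
  yield 8
  yield 9
  yield 10
Step 2: yield 53
Step 3: Delegates to inner(12):
  yield 12
  yield 13
  yield 14
Therefore output = [8, 9, 10, 53, 12, 13, 14].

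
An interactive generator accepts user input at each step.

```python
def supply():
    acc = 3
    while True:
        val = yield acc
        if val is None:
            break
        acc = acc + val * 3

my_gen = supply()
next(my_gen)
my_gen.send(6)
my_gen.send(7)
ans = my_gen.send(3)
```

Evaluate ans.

Step 1: next() -> yield acc=3.
Step 2: send(6) -> val=6, acc = 3 + 6*3 = 21, yield 21.
Step 3: send(7) -> val=7, acc = 21 + 7*3 = 42, yield 42.
Step 4: send(3) -> val=3, acc = 42 + 3*3 = 51, yield 51.
Therefore ans = 51.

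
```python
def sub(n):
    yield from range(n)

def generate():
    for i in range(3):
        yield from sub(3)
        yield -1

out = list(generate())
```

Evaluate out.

Step 1: For each i in range(3):
  i=0: yield from sub(3) -> [0, 1, 2], then yield -1
  i=1: yield from sub(3) -> [0, 1, 2], then yield -1
  i=2: yield from sub(3) -> [0, 1, 2], then yield -1
Therefore out = [0, 1, 2, -1, 0, 1, 2, -1, 0, 1, 2, -1].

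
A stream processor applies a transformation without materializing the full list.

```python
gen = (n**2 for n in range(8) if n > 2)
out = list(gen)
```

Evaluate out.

Step 1: For range(8), keep n > 2, then square:
  n=0: 0 <= 2, excluded
  n=1: 1 <= 2, excluded
  n=2: 2 <= 2, excluded
  n=3: 3 > 2, yield 3**2 = 9
  n=4: 4 > 2, yield 4**2 = 16
  n=5: 5 > 2, yield 5**2 = 25
  n=6: 6 > 2, yield 6**2 = 36
  n=7: 7 > 2, yield 7**2 = 49
Therefore out = [9, 16, 25, 36, 49].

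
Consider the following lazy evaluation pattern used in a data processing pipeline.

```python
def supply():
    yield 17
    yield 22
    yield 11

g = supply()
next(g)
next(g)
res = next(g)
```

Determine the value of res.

Step 1: supply() creates a generator.
Step 2: next(g) yields 17 (consumed and discarded).
Step 3: next(g) yields 22 (consumed and discarded).
Step 4: next(g) yields 11, assigned to res.
Therefore res = 11.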